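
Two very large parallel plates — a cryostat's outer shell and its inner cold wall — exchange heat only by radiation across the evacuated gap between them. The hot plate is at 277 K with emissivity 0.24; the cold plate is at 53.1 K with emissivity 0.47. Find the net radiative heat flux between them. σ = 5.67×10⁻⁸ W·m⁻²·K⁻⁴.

For two infinite grey parallel plates, q = σ(T₁⁴ − T₂⁴)/(1/ε₁ + 1/ε₂ − 1).
T₁⁴ − T₂⁴ = 5.887×10⁹ − 7.950×10⁶ = 5.879×10⁹ K⁴.
1/ε₁ + 1/ε₂ − 1 = 4.167 + 2.128 − 1 = 5.294.
q = 5.67×10⁻⁸ × 5.879×10⁹ / 5.294.

q ≈ 63.0 W/m²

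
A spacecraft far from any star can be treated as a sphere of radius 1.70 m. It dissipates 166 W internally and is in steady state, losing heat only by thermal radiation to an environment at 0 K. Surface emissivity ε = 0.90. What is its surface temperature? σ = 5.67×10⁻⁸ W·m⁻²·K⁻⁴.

T ≈ 97.3 K

Steady state: internal power = radiated power, P = εσA T⁴.
Radiating area A = 4πr² = 36.32 m².
T⁴ = P/(εσA) = 166/(0.90·5.67×10⁻⁸·36.32) = 8.957×10⁷ K⁴.
T = (8.957×10⁷)^(1/4).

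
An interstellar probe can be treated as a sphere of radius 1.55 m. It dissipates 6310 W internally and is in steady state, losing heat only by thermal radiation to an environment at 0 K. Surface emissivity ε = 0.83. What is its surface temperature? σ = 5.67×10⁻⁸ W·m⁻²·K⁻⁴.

T ≈ 258 K

Steady state: internal power = radiated power, P = εσA T⁴.
Radiating area A = 4πr² = 30.19 m².
T⁴ = P/(εσA) = 6310/(0.83·5.67×10⁻⁸·30.19) = 4.441×10⁹ K⁴.
T = (4.441×10⁹)^(1/4).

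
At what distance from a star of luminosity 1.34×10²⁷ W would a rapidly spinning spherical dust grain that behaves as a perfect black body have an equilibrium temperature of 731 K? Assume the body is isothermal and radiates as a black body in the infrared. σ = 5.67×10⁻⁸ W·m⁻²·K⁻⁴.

For an isothermal black-emitting sphere, (1−a)S·πr² = σ·4πr²·T⁴ ⇒ S = 4σT⁴/(1−a).
S = 4·5.67×10⁻⁸·(731)⁴/1.00 = 64760 W/m².
Flux falls as S = L/(4πd²), so d = √(L/(4πS)) = √(1.34×10²⁷/(4π·64760)).

d ≈ 4.06×10¹⁰ m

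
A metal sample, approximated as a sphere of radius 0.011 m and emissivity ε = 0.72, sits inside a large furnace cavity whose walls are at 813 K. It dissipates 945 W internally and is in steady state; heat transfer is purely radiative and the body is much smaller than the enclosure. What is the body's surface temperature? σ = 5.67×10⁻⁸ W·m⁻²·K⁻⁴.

For a small grey body in a large enclosure, net radiated power = εσA(T⁴ − T_w⁴).
Steady state: P = εσA(T⁴ − T_w⁴) with A = 4πr² = 0.001521 m².
T⁴ = P/(εσA) + T_w⁴ = 945/(0.72·5.67×10⁻⁸·0.001521) + (813)⁴
    = 1.522×10¹³ + 4.369×10¹¹ = 1.566×10¹³ K⁴.

T ≈ 1990 K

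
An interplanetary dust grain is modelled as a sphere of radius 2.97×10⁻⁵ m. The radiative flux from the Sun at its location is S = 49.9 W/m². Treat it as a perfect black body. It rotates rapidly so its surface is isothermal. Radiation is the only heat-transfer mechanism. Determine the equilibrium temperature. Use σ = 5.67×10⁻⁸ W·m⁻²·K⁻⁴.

At equilibrium, absorbed power = emitted power.
Absorbing cross-section = πr² = 2.771×10⁻⁹ m²; emitting surface = 4πr² = 1.108×10⁻⁸ m² (ratio 4).
S·A_cross = εσ·A_surf·T⁴  ⇒  T⁴ = S/(4σ).
T⁴ = 1.00·49.9/(4·5.67×10⁻⁸) = 2.200×10⁸ K⁴.
T = (2.200×10⁸)^(1/4).

T ≈ 122 K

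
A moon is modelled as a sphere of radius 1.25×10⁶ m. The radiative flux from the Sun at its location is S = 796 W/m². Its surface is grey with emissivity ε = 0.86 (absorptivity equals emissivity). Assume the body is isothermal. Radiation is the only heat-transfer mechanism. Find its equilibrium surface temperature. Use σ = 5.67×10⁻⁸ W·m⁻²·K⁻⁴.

At equilibrium, absorbed power = emitted power.
Absorbing cross-section = πr² = 4.909×10¹² m²; emitting surface = 4πr² = 1.963×10¹³ m² (ratio 4).
εS·A_cross = εσ·A_surf·T⁴  ⇒  T⁴ = S/(4σ)   (ε cancels).
T⁴ = 796/(4·5.67×10⁻⁸) = 3.510×10⁹ K⁴.
T = (3.510×10⁹)^(1/4).

T ≈ 243 K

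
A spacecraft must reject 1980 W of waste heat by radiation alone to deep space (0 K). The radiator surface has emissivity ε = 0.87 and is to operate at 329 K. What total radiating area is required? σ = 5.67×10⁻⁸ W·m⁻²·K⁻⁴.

A ≈ 3.43 m²

P = εσA T⁴ ⇒ A = P/(εσT⁴).
T⁴ = 1.172×10¹⁰ K⁴.
A = 1980/(0.87 × 5.67×10⁻⁸ × 1.172×10¹⁰).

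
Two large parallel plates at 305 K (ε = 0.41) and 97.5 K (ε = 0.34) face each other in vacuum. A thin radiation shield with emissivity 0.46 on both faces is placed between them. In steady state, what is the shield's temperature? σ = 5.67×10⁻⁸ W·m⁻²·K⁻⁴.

In steady state the net flux on the hot side equals that on the cold side.
σ(T₁⁴−T_s⁴)/D₁ = σ(T_s⁴−T₂⁴)/D₂, with D₁ = 1/ε₁+1/ε_s−1 = 3.613, D₂ = 1/ε_s+1/ε₂−1 = 4.115.
Solve for T_s⁴: T_s⁴ = (D₂·T₁⁴ + D₁·T₂⁴)/(D₁+D₂) = 4.650×10⁹ K⁴.

T_s ≈ 261 K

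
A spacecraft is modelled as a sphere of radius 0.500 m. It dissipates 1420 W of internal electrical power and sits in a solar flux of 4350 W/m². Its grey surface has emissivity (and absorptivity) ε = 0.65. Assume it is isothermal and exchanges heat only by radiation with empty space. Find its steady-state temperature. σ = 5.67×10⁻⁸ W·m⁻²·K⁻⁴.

T ≈ 421 K

At steady state, absorbed solar power + internal power = radiated power.
Absorbed: α·S·A_cross = 0.65·4350·0.7854 = 2221 W (cross-section πr²).
Total input = 2221 + 1420 = 3641 W.
Radiated: εσ·A_surf·T⁴ with A_surf = 4πr² = 3.142 m².
T⁴ = 3641/(0.65·5.67×10⁻⁸·3.142) = 3.144×10¹⁰ K⁴.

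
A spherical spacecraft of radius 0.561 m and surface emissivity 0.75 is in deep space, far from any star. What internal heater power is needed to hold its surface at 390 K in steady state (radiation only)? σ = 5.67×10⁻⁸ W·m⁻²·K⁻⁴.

P ≈ 3890 W

P = εσ·4πr²·T⁴.
4πr² = 3.955 m²; T⁴ = 2.313×10¹⁰ K⁴.
P = 0.75·5.67×10⁻⁸·3.955·2.313×10¹⁰.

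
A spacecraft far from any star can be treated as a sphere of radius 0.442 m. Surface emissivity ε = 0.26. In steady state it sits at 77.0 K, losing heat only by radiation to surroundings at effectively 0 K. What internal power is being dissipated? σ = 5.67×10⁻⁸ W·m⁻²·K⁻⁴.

P ≈ 1.27 W

Steady state: P = εσA T⁴.
A = 4πr² = 2.455 m²; T⁴ = (77.0)⁴ = 3.515×10⁷ K⁴.
P = 0.26 × 5.67×10⁻⁸ × 2.455 × 3.515×10⁷.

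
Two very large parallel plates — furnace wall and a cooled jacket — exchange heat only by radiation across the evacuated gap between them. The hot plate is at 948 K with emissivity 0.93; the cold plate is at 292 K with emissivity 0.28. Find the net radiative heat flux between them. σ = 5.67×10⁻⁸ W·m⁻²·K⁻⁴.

q ≈ 12400 W/m²

For two infinite grey parallel plates, q = σ(T₁⁴ − T₂⁴)/(1/ε₁ + 1/ε₂ − 1).
T₁⁴ − T₂⁴ = 8.077×10¹¹ − 7.270×10⁹ = 8.004×10¹¹ K⁴.
1/ε₁ + 1/ε₂ − 1 = 1.075 + 3.571 − 1 = 3.647.
q = 5.67×10⁻⁸ × 8.004×10¹¹ / 3.647.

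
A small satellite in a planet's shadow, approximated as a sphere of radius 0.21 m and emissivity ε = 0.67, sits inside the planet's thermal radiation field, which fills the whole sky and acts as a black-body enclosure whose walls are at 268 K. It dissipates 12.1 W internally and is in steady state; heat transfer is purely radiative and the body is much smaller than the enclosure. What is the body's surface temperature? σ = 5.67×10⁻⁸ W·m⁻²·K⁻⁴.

For a small grey body in a large enclosure, net radiated power = εσA(T⁴ − T_w⁴).
Steady state: P = εσA(T⁴ − T_w⁴) with A = 4πr² = 0.5542 m².
T⁴ = P/(εσA) + T_w⁴ = 12.1/(0.67·5.67×10⁻⁸·0.5542) + (268)⁴
    = 5.748×10⁸ + 5.159×10⁹ = 5.733×10⁹ K⁴.

T ≈ 275 K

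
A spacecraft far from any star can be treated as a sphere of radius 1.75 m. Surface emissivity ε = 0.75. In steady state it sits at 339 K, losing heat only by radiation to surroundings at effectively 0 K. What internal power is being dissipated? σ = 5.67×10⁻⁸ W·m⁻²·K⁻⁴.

Steady state: P = εσA T⁴.
A = 4πr² = 38.48 m²; T⁴ = (339)⁴ = 1.321×10¹⁰ K⁴.
P = 0.75 × 5.67×10⁻⁸ × 38.48 × 1.321×10¹⁰.

P ≈ 21600 W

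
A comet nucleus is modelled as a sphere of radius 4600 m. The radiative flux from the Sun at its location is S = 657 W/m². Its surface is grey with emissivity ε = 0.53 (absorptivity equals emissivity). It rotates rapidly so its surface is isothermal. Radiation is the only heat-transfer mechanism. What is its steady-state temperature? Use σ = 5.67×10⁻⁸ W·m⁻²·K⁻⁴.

T ≈ 232 K

At equilibrium, absorbed power = emitted power.
Absorbing cross-section = πr² = 6.648×10⁷ m²; emitting surface = 4πr² = 2.659×10⁸ m² (ratio 4).
εS·A_cross = εσ·A_surf·T⁴  ⇒  T⁴ = S/(4σ)   (ε cancels).
T⁴ = 657/(4·5.67×10⁻⁸) = 2.897×10⁹ K⁴.
T = (2.897×10⁹)^(1/4).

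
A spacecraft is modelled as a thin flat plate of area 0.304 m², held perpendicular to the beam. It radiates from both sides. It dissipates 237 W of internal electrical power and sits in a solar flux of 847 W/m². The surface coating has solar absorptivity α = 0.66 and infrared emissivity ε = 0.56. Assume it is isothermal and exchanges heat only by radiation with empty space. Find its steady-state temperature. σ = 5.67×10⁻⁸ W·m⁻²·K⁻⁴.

T ≈ 381 K

At steady state, absorbed solar power + internal power = radiated power.
Absorbed: α·S·A_cross = 0.66·847·0.3040 = 169.9 W (cross-section A).
Total input = 169.9 + 237 = 406.9 W.
Radiated: εσ·A_surf·T⁴ with A_surf = 2A = 0.6080 m².
T⁴ = 406.9/(0.56·5.67×10⁻⁸·0.6080) = 2.108×10¹⁰ K⁴.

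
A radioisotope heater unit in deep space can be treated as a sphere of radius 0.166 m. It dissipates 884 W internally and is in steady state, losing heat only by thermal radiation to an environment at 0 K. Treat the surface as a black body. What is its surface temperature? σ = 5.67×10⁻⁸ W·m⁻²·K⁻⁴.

T ≈ 461 K

Steady state: internal power = radiated power, P = εσA T⁴.
Radiating area A = 4πr² = 0.3463 m².
T⁴ = P/(εσA) = 884/(1.0·5.67×10⁻⁸·0.3463) = 4.502×10¹⁰ K⁴.
T = (4.502×10¹⁰)^(1/4).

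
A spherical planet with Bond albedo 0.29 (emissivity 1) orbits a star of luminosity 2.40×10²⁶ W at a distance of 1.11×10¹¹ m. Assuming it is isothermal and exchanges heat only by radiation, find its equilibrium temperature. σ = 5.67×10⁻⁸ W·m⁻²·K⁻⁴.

T ≈ 264 K

First find the stellar flux at distance d: S = L/(4πd²) = 2.40×10²⁶/(4π·(1.11×10¹¹)²) = 1550 W/m².
For an isothermal sphere, absorbed (1−a)S·πr² = emitted σ·4πr²·T⁴, so T⁴ = (1−a)S/(4σ).
T⁴ = 0.710·1550/(4·5.67×10⁻⁸) = 4.853×10⁹ K⁴.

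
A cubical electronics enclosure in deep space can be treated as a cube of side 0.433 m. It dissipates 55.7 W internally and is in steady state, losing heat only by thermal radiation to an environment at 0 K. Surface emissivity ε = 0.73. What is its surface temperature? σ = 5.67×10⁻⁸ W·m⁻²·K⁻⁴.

T ≈ 186 K

Steady state: internal power = radiated power, P = εσA T⁴.
Radiating area A = 6L² = 1.125 m².
T⁴ = P/(εσA) = 55.7/(0.73·5.67×10⁻⁸·1.125) = 1.196×10⁹ K⁴.
T = (1.196×10⁹)^(1/4).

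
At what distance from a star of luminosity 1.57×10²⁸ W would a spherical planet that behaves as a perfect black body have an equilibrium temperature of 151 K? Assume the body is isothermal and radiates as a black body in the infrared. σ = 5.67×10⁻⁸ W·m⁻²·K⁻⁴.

d ≈ 3.26×10¹² m

For an isothermal black-emitting sphere, (1−a)S·πr² = σ·4πr²·T⁴ ⇒ S = 4σT⁴/(1−a).
S = 4·5.67×10⁻⁸·(151)⁴/1.00 = 117.9 W/m².
Flux falls as S = L/(4πd²), so d = √(L/(4πS)) = √(1.57×10²⁸/(4π·117.9)).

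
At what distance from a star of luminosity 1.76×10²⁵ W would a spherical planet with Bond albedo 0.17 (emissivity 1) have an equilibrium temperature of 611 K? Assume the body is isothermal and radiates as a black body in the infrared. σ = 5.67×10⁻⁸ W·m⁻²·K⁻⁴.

For an isothermal black-emitting sphere, (1−a)S·πr² = σ·4πr²·T⁴ ⇒ S = 4σT⁴/(1−a).
S = 4·5.67×10⁻⁸·(611)⁴/0.830 = 38080 W/m².
Flux falls as S = L/(4πd²), so d = √(L/(4πS)) = √(1.76×10²⁵/(4π·38080)).

d ≈ 6.06×10⁹ m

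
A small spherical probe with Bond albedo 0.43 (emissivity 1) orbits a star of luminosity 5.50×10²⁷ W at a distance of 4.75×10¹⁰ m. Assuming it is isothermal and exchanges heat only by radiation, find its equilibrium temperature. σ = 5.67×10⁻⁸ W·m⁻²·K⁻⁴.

First find the stellar flux at distance d: S = L/(4πd²) = 5.50×10²⁷/(4π·(4.75×10¹⁰)²) = 1.940×10⁵ W/m².
For an isothermal sphere, absorbed (1−a)S·πr² = emitted σ·4πr²·T⁴, so T⁴ = (1−a)S/(4σ).
T⁴ = 0.570·1.940×10⁵/(4·5.67×10⁻⁸) = 4.875×10¹¹ K⁴.

T ≈ 836 K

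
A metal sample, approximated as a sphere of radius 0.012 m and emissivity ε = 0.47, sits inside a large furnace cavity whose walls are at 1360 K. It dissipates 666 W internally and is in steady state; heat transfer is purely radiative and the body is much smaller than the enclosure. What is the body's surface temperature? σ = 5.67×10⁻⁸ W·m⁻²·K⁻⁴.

For a small grey body in a large enclosure, net radiated power = εσA(T⁴ − T_w⁴).
Steady state: P = εσA(T⁴ − T_w⁴) with A = 4πr² = 0.001810 m².
T⁴ = P/(εσA) + T_w⁴ = 666/(0.47·5.67×10⁻⁸·0.001810) + (1360)⁴
    = 1.381×10¹³ + 3.421×10¹² = 1.723×10¹³ K⁴.

T ≈ 2040 K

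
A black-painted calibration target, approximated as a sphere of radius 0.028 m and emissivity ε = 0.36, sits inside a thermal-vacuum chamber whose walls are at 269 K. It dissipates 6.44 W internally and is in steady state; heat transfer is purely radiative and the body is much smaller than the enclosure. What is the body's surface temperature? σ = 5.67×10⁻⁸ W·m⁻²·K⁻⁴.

T ≈ 439 K

For a small grey body in a large enclosure, net radiated power = εσA(T⁴ − T_w⁴).
Steady state: P = εσA(T⁴ − T_w⁴) with A = 4πr² = 0.009852 m².
T⁴ = P/(εσA) + T_w⁴ = 6.44/(0.36·5.67×10⁻⁸·0.009852) + (269)⁴
    = 3.202×10¹⁰ + 5.236×10⁹ = 3.726×10¹⁰ K⁴.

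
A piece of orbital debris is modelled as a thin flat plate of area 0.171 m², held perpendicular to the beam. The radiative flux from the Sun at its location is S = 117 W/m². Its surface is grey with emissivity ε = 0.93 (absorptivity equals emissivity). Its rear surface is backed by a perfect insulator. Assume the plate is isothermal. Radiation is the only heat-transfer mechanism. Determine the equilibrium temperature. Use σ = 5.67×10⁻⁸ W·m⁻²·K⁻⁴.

T ≈ 213 K

At equilibrium, absorbed power = emitted power.
Absorbing cross-section = A = 0.1710 m²; emitting surface = A = 0.1710 m² (ratio 1).
εS·A_cross = εσ·A_surf·T⁴  ⇒  T⁴ = S/(1σ)   (ε cancels).
T⁴ = 117/(1·5.67×10⁻⁸) = 2.063×10⁹ K⁴.
T = (2.063×10⁹)^(1/4).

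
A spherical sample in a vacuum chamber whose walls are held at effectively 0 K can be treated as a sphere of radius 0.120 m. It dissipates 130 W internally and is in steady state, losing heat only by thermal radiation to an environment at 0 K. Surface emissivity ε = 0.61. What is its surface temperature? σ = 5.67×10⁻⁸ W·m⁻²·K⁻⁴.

Steady state: internal power = radiated power, P = εσA T⁴.
Radiating area A = 4πr² = 0.1810 m².
T⁴ = P/(εσA) = 130/(0.61·5.67×10⁻⁸·0.1810) = 2.077×10¹⁰ K⁴.
T = (2.077×10¹⁰)^(1/4).

T ≈ 380 K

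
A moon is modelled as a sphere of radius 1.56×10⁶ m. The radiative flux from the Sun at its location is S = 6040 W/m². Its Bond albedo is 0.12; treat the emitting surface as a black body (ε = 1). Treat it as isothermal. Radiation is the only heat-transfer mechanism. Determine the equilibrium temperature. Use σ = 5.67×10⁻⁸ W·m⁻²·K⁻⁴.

At equilibrium, absorbed power = emitted power.
Absorbing cross-section = πr² = 7.645×10¹² m²; emitting surface = 4πr² = 3.058×10¹³ m² (ratio 4).
(1−a)S·A_cross = εσ·A_surf·T⁴  ⇒  T⁴ = (1−a)S/(4σ).
T⁴ = 0.880·6040/(4·5.67×10⁻⁸) = 2.344×10¹⁰ K⁴.
T = (2.344×10¹⁰)^(1/4).

T ≈ 391 K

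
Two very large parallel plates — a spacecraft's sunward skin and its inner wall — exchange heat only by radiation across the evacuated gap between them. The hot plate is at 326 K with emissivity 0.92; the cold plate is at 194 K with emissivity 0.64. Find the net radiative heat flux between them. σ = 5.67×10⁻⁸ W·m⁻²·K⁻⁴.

q ≈ 340 W/m²

For two infinite grey parallel plates, q = σ(T₁⁴ − T₂⁴)/(1/ε₁ + 1/ε₂ − 1).
T₁⁴ − T₂⁴ = 1.129×10¹⁰ − 1.416×10⁹ = 9.878×10⁹ K⁴.
1/ε₁ + 1/ε₂ − 1 = 1.087 + 1.562 − 1 = 1.649.
q = 5.67×10⁻⁸ × 9.878×10⁹ / 1.649.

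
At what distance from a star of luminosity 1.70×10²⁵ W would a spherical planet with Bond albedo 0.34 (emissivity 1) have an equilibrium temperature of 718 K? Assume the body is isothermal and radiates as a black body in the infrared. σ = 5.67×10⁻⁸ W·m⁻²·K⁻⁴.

d ≈ 3.85×10⁹ m

For an isothermal black-emitting sphere, (1−a)S·πr² = σ·4πr²·T⁴ ⇒ S = 4σT⁴/(1−a).
S = 4·5.67×10⁻⁸·(718)⁴/0.660 = 91330 W/m².
Flux falls as S = L/(4πd²), so d = √(L/(4πS)) = √(1.70×10²⁵/(4π·91330)).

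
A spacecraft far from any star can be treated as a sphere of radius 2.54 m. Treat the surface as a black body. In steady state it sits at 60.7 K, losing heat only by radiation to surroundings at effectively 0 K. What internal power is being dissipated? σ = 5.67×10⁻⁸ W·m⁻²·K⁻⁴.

Steady state: P = εσA T⁴.
A = 4πr² = 81.07 m²; T⁴ = (60.7)⁴ = 1.358×10⁷ K⁴.
P = 1.0 × 5.67×10⁻⁸ × 81.07 × 1.358×10⁷.

P ≈ 62.4 W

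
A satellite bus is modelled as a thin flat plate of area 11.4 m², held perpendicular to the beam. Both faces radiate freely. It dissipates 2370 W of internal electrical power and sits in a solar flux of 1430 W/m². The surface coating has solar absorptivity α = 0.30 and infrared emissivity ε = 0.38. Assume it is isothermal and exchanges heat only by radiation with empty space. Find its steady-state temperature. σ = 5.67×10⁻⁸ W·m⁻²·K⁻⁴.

T ≈ 349 K

At steady state, absorbed solar power + internal power = radiated power.
Absorbed: α·S·A_cross = 0.30·1430·11.40 = 4891 W (cross-section A).
Total input = 4891 + 2370 = 7261 W.
Radiated: εσ·A_surf·T⁴ with A_surf = 2A = 22.80 m².
T⁴ = 7261/(0.38·5.67×10⁻⁸·22.80) = 1.478×10¹⁰ K⁴.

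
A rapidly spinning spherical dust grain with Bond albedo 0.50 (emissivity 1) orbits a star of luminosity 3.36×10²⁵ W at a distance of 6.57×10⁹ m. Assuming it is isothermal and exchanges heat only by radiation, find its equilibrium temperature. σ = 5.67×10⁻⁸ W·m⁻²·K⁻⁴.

First find the stellar flux at distance d: S = L/(4πd²) = 3.36×10²⁵/(4π·(6.57×10⁹)²) = 61940 W/m².
For an isothermal sphere, absorbed (1−a)S·πr² = emitted σ·4πr²·T⁴, so T⁴ = (1−a)S/(4σ).
T⁴ = 0.500·61940/(4·5.67×10⁻⁸) = 1.366×10¹¹ K⁴.

T ≈ 608 K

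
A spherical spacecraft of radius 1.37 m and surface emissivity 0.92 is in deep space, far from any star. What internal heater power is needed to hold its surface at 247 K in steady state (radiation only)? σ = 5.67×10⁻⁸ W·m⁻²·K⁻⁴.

P ≈ 4580 W

P = εσ·4πr²·T⁴.
4πr² = 23.59 m²; T⁴ = 3.722×10⁹ K⁴.
P = 0.92·5.67×10⁻⁸·23.59·3.722×10⁹.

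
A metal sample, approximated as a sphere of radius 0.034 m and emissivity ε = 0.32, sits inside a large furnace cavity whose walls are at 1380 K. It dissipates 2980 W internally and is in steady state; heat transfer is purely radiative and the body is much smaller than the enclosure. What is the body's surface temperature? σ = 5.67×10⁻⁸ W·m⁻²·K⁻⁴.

T ≈ 1970 K

For a small grey body in a large enclosure, net radiated power = εσA(T⁴ − T_w⁴).
Steady state: P = εσA(T⁴ − T_w⁴) with A = 4πr² = 0.01453 m².
T⁴ = P/(εσA) + T_w⁴ = 2980/(0.32·5.67×10⁻⁸·0.01453) + (1380)⁴
    = 1.131×10¹³ + 3.627×10¹² = 1.493×10¹³ K⁴.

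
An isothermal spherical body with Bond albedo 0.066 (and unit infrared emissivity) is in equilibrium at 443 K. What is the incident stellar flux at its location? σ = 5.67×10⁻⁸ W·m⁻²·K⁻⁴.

(1−a)S·πr² = σ·4πr²·T⁴ ⇒ S = 4σT⁴/(1−a).
S = 4·5.67×10⁻⁸·3.851×10¹⁰/0.934.

S ≈ 9350 W/m²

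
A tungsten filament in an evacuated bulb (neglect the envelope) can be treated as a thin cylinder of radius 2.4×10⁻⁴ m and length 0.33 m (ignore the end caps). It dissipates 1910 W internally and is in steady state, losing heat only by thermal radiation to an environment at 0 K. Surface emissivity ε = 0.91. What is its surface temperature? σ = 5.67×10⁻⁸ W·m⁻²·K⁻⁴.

Steady state: internal power = radiated power, P = εσA T⁴.
Radiating area A = 2πrL = 4.976×10⁻⁴ m².
T⁴ = P/(εσA) = 1910/(0.91·5.67×10⁻⁸·4.976×10⁻⁴) = 7.439×10¹³ K⁴.
T = (7.439×10¹³)^(1/4).

T ≈ 2940 K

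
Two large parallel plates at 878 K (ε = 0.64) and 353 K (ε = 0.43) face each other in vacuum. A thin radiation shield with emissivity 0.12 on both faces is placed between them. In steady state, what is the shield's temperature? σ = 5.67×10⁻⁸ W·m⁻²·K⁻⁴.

In steady state the net flux on the hot side equals that on the cold side.
σ(T₁⁴−T_s⁴)/D₁ = σ(T_s⁴−T₂⁴)/D₂, with D₁ = 1/ε₁+1/ε_s−1 = 8.896, D₂ = 1/ε_s+1/ε₂−1 = 9.659.
Solve for T_s⁴: T_s⁴ = (D₂·T₁⁴ + D₁·T₂⁴)/(D₁+D₂) = 3.168×10¹¹ K⁴.

T_s ≈ 750 K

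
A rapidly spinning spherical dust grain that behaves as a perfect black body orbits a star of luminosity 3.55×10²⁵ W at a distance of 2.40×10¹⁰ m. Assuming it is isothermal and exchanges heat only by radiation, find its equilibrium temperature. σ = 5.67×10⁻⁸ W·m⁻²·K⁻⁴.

T ≈ 383 K

First find the stellar flux at distance d: S = L/(4πd²) = 3.55×10²⁵/(4π·(2.40×10¹⁰)²) = 4905 W/m².
For an isothermal sphere, absorbed (1−a)S·πr² = emitted σ·4πr²·T⁴, so T⁴ = (1−a)S/(4σ).
T⁴ = 1.00·4905/(4·5.67×10⁻⁸) = 2.162×10¹⁰ K⁴.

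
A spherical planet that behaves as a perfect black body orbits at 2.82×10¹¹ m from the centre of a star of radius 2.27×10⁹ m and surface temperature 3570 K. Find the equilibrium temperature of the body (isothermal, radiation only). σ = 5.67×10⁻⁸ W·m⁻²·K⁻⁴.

The star's surface emits σT_*⁴; at distance d the flux is S = σT_*⁴(R_*/d)².
S = 5.67×10⁻⁸·(3570)⁴·(2.27×10⁹/2.82×10¹¹)² = 596.8 W/m².
For an isothermal sphere T⁴ = (1−a)S/(4σ) = 2.631×10⁹ K⁴.

T ≈ 226 K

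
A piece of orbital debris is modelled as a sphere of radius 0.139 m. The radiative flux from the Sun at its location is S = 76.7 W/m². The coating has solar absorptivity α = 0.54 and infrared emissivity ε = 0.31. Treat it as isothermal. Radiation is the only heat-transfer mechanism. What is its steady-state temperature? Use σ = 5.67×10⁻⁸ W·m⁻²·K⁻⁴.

At equilibrium, absorbed power = emitted power.
Absorbing cross-section = πr² = 0.06070 m²; emitting surface = 4πr² = 0.2428 m² (ratio 4).
αS·A_cross = εσ·A_surf·T⁴  ⇒  T⁴ = αS/(ε·4σ).
T⁴ = 0.540·76.7/(0.31·4·5.67×10⁻⁸) = 5.891×10⁸ K⁴.
T = (5.891×10⁸)^(1/4).

T ≈ 156 K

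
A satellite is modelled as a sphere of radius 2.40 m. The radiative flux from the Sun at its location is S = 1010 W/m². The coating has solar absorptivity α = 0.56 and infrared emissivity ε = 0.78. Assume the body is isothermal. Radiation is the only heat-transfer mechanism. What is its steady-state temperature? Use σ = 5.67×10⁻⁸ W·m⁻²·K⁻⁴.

T ≈ 238 K

At equilibrium, absorbed power = emitted power.
Absorbing cross-section = πr² = 18.10 m²; emitting surface = 4πr² = 72.38 m² (ratio 4).
αS·A_cross = εσ·A_surf·T⁴  ⇒  T⁴ = αS/(ε·4σ).
T⁴ = 0.560·1010/(0.78·4·5.67×10⁻⁸) = 3.197×10⁹ K⁴.
T = (3.197×10⁹)^(1/4).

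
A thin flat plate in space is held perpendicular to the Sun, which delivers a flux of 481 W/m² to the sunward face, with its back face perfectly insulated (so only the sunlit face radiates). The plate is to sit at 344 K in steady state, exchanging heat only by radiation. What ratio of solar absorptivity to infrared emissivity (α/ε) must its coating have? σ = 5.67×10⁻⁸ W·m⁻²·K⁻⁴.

α/ε ≈ 1.65

Balance: αS·A = εσ·1A·T⁴ ⇒ α/ε = σT⁴/S.
α/ε = 5.67×10⁻⁸·(344)⁴/481 = 5.67×10⁻⁸·1.400×10¹⁰/481.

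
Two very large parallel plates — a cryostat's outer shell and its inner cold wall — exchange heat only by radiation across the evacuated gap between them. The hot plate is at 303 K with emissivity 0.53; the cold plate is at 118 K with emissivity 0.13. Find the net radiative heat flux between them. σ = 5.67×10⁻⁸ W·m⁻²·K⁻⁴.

For two infinite grey parallel plates, q = σ(T₁⁴ − T₂⁴)/(1/ε₁ + 1/ε₂ − 1).
T₁⁴ − T₂⁴ = 8.429×10⁹ − 1.939×10⁸ = 8.235×10⁹ K⁴.
1/ε₁ + 1/ε₂ − 1 = 1.887 + 7.692 − 1 = 8.579.
q = 5.67×10⁻⁸ × 8.235×10⁹ / 8.579.

q ≈ 54.4 W/m²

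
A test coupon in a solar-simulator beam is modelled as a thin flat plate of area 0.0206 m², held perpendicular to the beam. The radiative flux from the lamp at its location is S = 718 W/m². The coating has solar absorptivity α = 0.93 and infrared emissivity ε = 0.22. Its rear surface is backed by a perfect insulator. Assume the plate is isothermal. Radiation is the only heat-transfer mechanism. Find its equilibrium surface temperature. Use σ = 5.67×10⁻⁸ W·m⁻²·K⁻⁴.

T ≈ 481 K

At equilibrium, absorbed power = emitted power.
Absorbing cross-section = A = 0.02060 m²; emitting surface = A = 0.02060 m² (ratio 1).
αS·A_cross = εσ·A_surf·T⁴  ⇒  T⁴ = αS/(ε·1σ).
T⁴ = 0.930·718/(0.22·1·5.67×10⁻⁸) = 5.353×10¹⁰ K⁴.
T = (5.353×10¹⁰)^(1/4).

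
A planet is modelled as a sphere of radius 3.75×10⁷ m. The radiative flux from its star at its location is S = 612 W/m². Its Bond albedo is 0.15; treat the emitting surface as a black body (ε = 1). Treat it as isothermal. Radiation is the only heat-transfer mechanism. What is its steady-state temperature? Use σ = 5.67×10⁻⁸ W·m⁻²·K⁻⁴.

At equilibrium, absorbed power = emitted power.
Absorbing cross-section = πr² = 4.418×10¹⁵ m²; emitting surface = 4πr² = 1.767×10¹⁶ m² (ratio 4).
(1−a)S·A_cross = εσ·A_surf·T⁴  ⇒  T⁴ = (1−a)S/(4σ).
T⁴ = 0.850·612/(4·5.67×10⁻⁸) = 2.294×10⁹ K⁴.
T = (2.294×10⁹)^(1/4).

T ≈ 219 K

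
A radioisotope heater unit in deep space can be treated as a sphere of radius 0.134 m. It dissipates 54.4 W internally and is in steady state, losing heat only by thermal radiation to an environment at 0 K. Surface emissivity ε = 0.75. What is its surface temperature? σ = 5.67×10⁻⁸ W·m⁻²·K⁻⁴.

T ≈ 274 K

Steady state: internal power = radiated power, P = εσA T⁴.
Radiating area A = 4πr² = 0.2256 m².
T⁴ = P/(εσA) = 54.4/(0.75·5.67×10⁻⁸·0.2256) = 5.669×10⁹ K⁴.
T = (5.669×10⁹)^(1/4).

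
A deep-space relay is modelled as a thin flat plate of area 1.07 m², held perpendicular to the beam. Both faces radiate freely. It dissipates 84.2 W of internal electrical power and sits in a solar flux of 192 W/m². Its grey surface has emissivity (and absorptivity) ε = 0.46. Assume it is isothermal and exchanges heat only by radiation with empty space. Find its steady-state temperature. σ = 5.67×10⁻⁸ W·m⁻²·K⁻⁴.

At steady state, absorbed solar power + internal power = radiated power.
Absorbed: α·S·A_cross = 0.46·192·1.070 = 94.50 W (cross-section A).
Total input = 94.50 + 84.2 = 178.7 W.
Radiated: εσ·A_surf·T⁴ with A_surf = 2A = 2.140 m².
T⁴ = 178.7/(0.46·5.67×10⁻⁸·2.140) = 3.202×10⁹ K⁴.

T ≈ 238 K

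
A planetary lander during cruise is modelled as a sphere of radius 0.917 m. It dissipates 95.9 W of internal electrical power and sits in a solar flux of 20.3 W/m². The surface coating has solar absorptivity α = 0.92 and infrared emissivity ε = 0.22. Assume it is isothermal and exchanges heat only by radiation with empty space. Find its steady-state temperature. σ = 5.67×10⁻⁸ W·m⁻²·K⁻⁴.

At steady state, absorbed solar power + internal power = radiated power.
Absorbed: α·S·A_cross = 0.92·20.3·2.642 = 49.34 W (cross-section πr²).
Total input = 49.34 + 95.9 = 145.2 W.
Radiated: εσ·A_surf·T⁴ with A_surf = 4πr² = 10.57 m².
T⁴ = 145.2/(0.22·5.67×10⁻⁸·10.57) = 1.102×10⁹ K⁴.

T ≈ 182 K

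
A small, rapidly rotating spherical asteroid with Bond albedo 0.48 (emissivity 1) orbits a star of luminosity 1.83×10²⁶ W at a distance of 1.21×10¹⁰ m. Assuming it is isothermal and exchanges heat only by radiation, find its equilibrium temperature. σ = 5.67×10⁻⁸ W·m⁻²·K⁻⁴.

T ≈ 691 K

First find the stellar flux at distance d: S = L/(4πd²) = 1.83×10²⁶/(4π·(1.21×10¹⁰)²) = 99470 W/m².
For an isothermal sphere, absorbed (1−a)S·πr² = emitted σ·4πr²·T⁴, so T⁴ = (1−a)S/(4σ).
T⁴ = 0.520·99470/(4·5.67×10⁻⁸) = 2.281×10¹¹ K⁴.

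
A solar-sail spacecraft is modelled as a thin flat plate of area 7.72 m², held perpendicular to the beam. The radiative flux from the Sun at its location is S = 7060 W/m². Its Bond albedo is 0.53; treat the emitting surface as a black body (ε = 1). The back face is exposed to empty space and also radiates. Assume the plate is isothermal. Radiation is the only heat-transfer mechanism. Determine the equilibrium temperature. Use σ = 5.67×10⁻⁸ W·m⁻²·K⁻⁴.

At equilibrium, absorbed power = emitted power.
Absorbing cross-section = A = 7.720 m²; emitting surface = 2A = 15.44 m² (ratio 2).
(1−a)S·A_cross = εσ·A_surf·T⁴  ⇒  T⁴ = (1−a)S/(2σ).
T⁴ = 0.470·7060/(2·5.67×10⁻⁸) = 2.926×10¹⁰ K⁴.
T = (2.926×10¹⁰)^(1/4).

T ≈ 414 K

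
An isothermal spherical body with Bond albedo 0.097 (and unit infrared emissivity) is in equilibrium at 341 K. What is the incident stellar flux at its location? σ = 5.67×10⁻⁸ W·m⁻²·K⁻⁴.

S ≈ 3400 W/m²

(1−a)S·πr² = σ·4πr²·T⁴ ⇒ S = 4σT⁴/(1−a).
S = 4·5.67×10⁻⁸·1.352×10¹⁰/0.903.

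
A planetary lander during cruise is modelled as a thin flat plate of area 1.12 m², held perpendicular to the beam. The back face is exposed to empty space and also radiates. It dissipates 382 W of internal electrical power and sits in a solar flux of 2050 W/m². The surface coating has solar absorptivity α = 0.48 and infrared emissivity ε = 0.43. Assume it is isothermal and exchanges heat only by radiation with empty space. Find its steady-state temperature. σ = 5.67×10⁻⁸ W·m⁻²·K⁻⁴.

T ≈ 406 K

At steady state, absorbed solar power + internal power = radiated power.
Absorbed: α·S·A_cross = 0.48·2050·1.120 = 1102 W (cross-section A).
Total input = 1102 + 382 = 1484 W.
Radiated: εσ·A_surf·T⁴ with A_surf = 2A = 2.240 m².
T⁴ = 1484/(0.43·5.67×10⁻⁸·2.240) = 2.717×10¹⁰ K⁴.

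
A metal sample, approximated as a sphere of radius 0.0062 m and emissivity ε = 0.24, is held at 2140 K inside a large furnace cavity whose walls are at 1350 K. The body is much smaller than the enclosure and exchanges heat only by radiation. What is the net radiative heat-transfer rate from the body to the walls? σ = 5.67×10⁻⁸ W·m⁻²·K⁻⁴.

P_net ≈ 116 W

For a small grey body in a large enclosure: P_net = εσA(T_body⁴ − T_wall⁴).
A = 4πr² = 4.831×10⁻⁴ m²; T_body⁴ − T_wall⁴ = 2.097×10¹³ − 3.322×10¹² = 1.765×10¹³ K⁴.
|P_net| = 0.24·5.67×10⁻⁸·4.831×10⁻⁴·1.765×10¹³.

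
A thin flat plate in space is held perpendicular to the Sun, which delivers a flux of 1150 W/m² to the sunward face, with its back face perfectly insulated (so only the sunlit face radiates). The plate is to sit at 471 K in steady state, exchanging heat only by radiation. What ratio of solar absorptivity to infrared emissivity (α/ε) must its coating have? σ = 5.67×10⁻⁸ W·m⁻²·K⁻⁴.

α/ε ≈ 2.43

Balance: αS·A = εσ·1A·T⁴ ⇒ α/ε = σT⁴/S.
α/ε = 5.67×10⁻⁸·(471)⁴/1150 = 5.67×10⁻⁸·4.921×10¹⁰/1150.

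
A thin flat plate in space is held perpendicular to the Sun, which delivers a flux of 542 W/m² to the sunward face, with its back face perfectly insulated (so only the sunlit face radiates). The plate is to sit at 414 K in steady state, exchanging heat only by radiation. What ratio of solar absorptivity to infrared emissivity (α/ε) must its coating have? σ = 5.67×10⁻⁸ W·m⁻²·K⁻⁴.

α/ε ≈ 3.07

Balance: αS·A = εσ·1A·T⁴ ⇒ α/ε = σT⁴/S.
α/ε = 5.67×10⁻⁸·(414)⁴/542 = 5.67×10⁻⁸·2.938×10¹⁰/542.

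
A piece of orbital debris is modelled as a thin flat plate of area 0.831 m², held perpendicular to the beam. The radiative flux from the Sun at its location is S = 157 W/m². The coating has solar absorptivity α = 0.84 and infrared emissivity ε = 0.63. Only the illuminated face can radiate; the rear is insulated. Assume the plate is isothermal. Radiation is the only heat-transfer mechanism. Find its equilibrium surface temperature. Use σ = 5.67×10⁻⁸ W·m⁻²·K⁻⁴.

At equilibrium, absorbed power = emitted power.
Absorbing cross-section = A = 0.8310 m²; emitting surface = A = 0.8310 m² (ratio 1).
αS·A_cross = εσ·A_surf·T⁴  ⇒  T⁴ = αS/(ε·1σ).
T⁴ = 0.840·157/(0.63·1·5.67×10⁻⁸) = 3.692×10⁹ K⁴.
T = (3.692×10⁹)^(1/4).

T ≈ 246 K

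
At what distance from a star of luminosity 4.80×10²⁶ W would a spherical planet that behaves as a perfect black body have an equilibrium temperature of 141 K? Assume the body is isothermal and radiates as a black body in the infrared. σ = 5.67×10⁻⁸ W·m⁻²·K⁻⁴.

For an isothermal black-emitting sphere, (1−a)S·πr² = σ·4πr²·T⁴ ⇒ S = 4σT⁴/(1−a).
S = 4·5.67×10⁻⁸·(141)⁴/1.00 = 89.64 W/m².
Flux falls as S = L/(4πd²), so d = √(L/(4πS)) = √(4.80×10²⁶/(4π·89.64)).

d ≈ 6.53×10¹¹ m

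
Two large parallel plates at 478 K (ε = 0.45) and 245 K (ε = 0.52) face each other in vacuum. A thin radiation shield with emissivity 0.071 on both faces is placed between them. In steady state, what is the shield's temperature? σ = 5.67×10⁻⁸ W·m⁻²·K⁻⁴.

T_s ≈ 408 K

In steady state the net flux on the hot side equals that on the cold side.
σ(T₁⁴−T_s⁴)/D₁ = σ(T_s⁴−T₂⁴)/D₂, with D₁ = 1/ε₁+1/ε_s−1 = 15.31, D₂ = 1/ε_s+1/ε₂−1 = 15.01.
Solve for T_s⁴: T_s⁴ = (D₂·T₁⁴ + D₁·T₂⁴)/(D₁+D₂) = 2.766×10¹⁰ K⁴.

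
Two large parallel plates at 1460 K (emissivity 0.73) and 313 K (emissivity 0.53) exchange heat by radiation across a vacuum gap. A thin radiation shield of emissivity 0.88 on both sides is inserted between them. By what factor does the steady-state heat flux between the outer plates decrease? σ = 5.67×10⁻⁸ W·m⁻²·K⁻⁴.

Without shield: q₀ = σΔ(T⁴)/(1/ε₁+1/ε₂−1) with denominator 2.257.
With shield the two gaps are in series; the resistances add: (1/ε₁+1/ε_s−1)+(1/ε_s+1/ε₂−1) = 1.506+2.023 = 3.529.
Heat-flux ratio q₀/q = 3.529/2.257.

factor ≈ 1.56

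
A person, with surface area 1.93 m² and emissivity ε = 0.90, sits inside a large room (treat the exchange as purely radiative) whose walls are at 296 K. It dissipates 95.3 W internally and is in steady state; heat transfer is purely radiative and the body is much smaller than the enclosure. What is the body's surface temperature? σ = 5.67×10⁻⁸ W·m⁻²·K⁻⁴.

For a small grey body in a large enclosure, net radiated power = εσA(T⁴ − T_w⁴).
Steady state: P = εσA(T⁴ − T_w⁴) with A = 1.93 m².
T⁴ = P/(εσA) + T_w⁴ = 95.3/(0.90·5.67×10⁻⁸·1.930) + (296)⁴
    = 9.676×10⁸ + 7.677×10⁹ = 8.644×10⁹ K⁴.

T ≈ 305 K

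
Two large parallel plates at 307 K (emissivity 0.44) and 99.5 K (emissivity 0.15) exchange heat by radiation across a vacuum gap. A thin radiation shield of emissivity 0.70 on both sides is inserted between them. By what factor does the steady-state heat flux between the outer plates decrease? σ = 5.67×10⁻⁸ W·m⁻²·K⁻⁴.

Without shield: q₀ = σΔ(T⁴)/(1/ε₁+1/ε₂−1) with denominator 7.939.
With shield the two gaps are in series; the resistances add: (1/ε₁+1/ε_s−1)+(1/ε_s+1/ε₂−1) = 2.701+7.095 = 9.797.
Heat-flux ratio q₀/q = 9.797/7.939.

factor ≈ 1.23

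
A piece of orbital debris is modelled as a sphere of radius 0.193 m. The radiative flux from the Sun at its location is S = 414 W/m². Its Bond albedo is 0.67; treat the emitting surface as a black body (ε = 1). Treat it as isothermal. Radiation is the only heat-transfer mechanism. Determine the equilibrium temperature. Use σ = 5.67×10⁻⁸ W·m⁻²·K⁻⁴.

At equilibrium, absorbed power = emitted power.
Absorbing cross-section = πr² = 0.1170 m²; emitting surface = 4πr² = 0.4681 m² (ratio 4).
(1−a)S·A_cross = εσ·A_surf·T⁴  ⇒  T⁴ = (1−a)S/(4σ).
T⁴ = 0.330·414/(4·5.67×10⁻⁸) = 6.024×10⁸ K⁴.
T = (6.024×10⁸)^(1/4).

T ≈ 157 K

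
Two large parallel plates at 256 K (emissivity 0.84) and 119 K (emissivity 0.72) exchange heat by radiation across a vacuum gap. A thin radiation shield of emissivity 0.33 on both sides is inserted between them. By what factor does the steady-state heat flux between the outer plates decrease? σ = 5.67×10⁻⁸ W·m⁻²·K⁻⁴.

factor ≈ 4.20

Without shield: q₀ = σΔ(T⁴)/(1/ε₁+1/ε₂−1) with denominator 1.579.
With shield the two gaps are in series; the resistances add: (1/ε₁+1/ε_s−1)+(1/ε_s+1/ε₂−1) = 3.221+3.419 = 6.640.
Heat-flux ratio q₀/q = 6.640/1.579.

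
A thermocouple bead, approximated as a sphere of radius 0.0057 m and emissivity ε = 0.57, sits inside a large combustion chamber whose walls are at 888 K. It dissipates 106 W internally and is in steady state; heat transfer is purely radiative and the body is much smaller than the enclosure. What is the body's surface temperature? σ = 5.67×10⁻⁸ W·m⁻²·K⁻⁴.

T ≈ 1720 K

For a small grey body in a large enclosure, net radiated power = εσA(T⁴ − T_w⁴).
Steady state: P = εσA(T⁴ − T_w⁴) with A = 4πr² = 4.083×10⁻⁴ m².
T⁴ = P/(εσA) + T_w⁴ = 106/(0.57·5.67×10⁻⁸·4.083×10⁻⁴) + (888)⁴
    = 8.033×10¹² + 6.218×10¹¹ = 8.655×10¹² K⁴.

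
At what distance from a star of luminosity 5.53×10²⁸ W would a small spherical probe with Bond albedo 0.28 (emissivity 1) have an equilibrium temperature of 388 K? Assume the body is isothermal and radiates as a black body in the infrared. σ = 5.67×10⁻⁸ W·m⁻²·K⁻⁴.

For an isothermal black-emitting sphere, (1−a)S·πr² = σ·4πr²·T⁴ ⇒ S = 4σT⁴/(1−a).
S = 4·5.67×10⁻⁸·(388)⁴/0.720 = 7139 W/m².
Flux falls as S = L/(4πd²), so d = √(L/(4πS)) = √(5.53×10²⁸/(4π·7139)).

d ≈ 7.85×10¹¹ m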